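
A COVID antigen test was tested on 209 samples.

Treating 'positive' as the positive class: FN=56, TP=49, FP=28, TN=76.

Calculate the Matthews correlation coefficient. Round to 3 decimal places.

0.205

MCC = (TP·TN − FP·FN) / √((TP+FP)(TP+FN)(TN+FP)(TN+FN))
Numerator = 49·76 − 28·56 = 2156
Denominator = √(77·105·104·132) = √110990880 = 10535.2209
MCC = 2156 / 10535.2209 = 0.205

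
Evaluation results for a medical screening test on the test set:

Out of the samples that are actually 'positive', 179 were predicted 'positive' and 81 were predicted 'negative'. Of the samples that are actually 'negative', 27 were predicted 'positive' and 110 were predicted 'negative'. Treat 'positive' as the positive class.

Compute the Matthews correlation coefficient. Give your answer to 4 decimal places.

MCC = (TP·TN − FP·FN) / √((TP+FP)(TP+FN)(TN+FP)(TN+FN))
Numerator = 179·110 − 27·81 = 17503
Denominator = √(206·260·137·191) = √1401504520 = 37436.6735
MCC = 17503 / 37436.6735 = 0.4675

0.4675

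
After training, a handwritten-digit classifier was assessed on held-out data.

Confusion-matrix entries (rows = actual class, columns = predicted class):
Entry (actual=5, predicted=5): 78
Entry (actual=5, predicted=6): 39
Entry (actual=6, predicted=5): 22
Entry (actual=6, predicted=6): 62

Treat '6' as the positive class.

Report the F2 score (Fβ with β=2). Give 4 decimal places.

Fβ = (1+β²)·TP / ((1+β²)·TP + β²·FN + FP), with β²=4
= 5·62 / (5·62 + 4·22 + 39) = 0.7094

0.7094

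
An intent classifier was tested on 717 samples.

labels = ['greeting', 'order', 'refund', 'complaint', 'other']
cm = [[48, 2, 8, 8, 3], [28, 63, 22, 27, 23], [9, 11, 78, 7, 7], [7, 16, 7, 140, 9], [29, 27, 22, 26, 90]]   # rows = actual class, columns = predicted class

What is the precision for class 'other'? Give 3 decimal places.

0.682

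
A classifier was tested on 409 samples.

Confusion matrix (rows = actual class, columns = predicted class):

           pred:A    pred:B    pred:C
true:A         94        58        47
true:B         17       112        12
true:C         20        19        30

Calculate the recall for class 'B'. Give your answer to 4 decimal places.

0.7943

recall = TP/(TP+FN).
B: TP=112, FN=17+12=29 → 112/141 = 0.79433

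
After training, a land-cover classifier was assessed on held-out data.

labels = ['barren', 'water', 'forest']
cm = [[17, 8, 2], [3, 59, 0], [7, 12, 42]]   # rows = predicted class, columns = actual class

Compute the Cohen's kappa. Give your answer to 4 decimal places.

Observed agreement pₒ = trace/N = 118/150 = 0.78667
Expected agreement pₑ = Σ (rowᵢ·colᵢ)/N² = (27·27 + 79·62 + 44·61)/150² = 0.36938
κ = (pₒ − pₑ)/(1 − pₑ) = (0.78667 − 0.36938)/(1 − 0.36938) = 0.6617

0.6617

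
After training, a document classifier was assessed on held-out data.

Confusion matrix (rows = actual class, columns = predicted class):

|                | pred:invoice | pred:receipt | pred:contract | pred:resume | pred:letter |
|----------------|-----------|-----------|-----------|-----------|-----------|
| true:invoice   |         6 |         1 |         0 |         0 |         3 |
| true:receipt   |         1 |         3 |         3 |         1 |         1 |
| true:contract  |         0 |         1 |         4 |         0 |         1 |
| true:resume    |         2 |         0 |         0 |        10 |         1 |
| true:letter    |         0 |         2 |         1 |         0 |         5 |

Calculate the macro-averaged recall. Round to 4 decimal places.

0.5988

Per-class recall (TP/(TP+FN)):
  invoice: TP=6, FN=1+0+0+3=4 → 6/10 = 0.60000
  receipt: TP=3, FN=1+3+1+1=6 → 3/9 = 0.33333
  contract: TP=4, FN=0+1+0+1=2 → 4/6 = 0.66667
  resume: TP=10, FN=2+0+0+1=3 → 10/13 = 0.76923
  letter: TP=5, FN=0+2+1+0=3 → 5/8 = 0.62500
Macro-recall = mean = (0.60000 + 0.33333 + 0.66667 + 0.76923 + 0.62500) / 5 = 0.5988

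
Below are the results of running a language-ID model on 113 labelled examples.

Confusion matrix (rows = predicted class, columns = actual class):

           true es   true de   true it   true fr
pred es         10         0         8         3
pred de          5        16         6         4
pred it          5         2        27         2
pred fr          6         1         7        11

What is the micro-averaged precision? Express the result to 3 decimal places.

Micro-averaging pools counts across classes: ΣTP=64, ΣFP=49, ΣFN=49.
Micro-precision = TP/(TP+FP) on pooled counts = 0.566 (equals overall accuracy in single-label multiclass).

0.566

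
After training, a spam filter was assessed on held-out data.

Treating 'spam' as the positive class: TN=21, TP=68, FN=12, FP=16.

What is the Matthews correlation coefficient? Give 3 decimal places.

MCC = (TP·TN − FP·FN) / √((TP+FP)(TP+FN)(TN+FP)(TN+FN))
Numerator = 68·21 − 16·12 = 1236
Denominator = √(84·80·37·33) = √8205120 = 2864.4581
MCC = 1236 / 2864.4581 = 0.431

0.431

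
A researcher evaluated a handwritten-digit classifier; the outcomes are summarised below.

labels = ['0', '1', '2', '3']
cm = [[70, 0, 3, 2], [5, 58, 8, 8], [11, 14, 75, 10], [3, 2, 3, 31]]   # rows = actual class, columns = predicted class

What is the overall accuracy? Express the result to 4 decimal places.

0.7723

Accuracy = trace / total = (70+58+75+31=234) / 303 = 234/303 = 0.7723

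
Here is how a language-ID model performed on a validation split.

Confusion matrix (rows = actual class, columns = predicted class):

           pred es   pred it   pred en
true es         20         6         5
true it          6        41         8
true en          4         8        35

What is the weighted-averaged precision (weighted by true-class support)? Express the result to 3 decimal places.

Per-class precision (TP/(TP+FP)):
  es: TP=20, FP=6+4=10 → 20/30 = 0.6667
  it: TP=41, FP=6+8=14 → 41/55 = 0.7455
  en: TP=35, FP=5+8=13 → 35/48 = 0.7292
Weighted-precision = Σ (supportᵢ/N)·precisionᵢ with N=133: (31/133)·0.6667 + (55/133)·0.7455 + (47/133)·0.7292 = 0.721

0.721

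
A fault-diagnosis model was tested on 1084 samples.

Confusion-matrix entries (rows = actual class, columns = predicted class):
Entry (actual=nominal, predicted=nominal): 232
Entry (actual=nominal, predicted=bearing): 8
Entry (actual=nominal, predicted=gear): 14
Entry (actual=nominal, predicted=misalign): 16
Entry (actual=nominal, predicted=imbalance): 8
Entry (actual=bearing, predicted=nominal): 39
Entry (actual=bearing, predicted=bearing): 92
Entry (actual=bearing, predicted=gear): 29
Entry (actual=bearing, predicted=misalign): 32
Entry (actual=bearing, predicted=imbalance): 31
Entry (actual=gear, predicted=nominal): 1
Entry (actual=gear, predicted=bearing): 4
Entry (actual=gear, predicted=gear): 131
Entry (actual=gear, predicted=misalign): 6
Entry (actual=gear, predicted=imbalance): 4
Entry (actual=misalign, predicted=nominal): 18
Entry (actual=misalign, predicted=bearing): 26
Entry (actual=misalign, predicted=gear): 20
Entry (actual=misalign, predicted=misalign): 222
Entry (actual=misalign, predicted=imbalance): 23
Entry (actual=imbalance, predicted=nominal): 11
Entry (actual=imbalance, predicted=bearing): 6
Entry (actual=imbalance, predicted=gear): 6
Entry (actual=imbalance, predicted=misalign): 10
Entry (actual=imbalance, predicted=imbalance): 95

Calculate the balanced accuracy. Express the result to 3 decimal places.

Balanced accuracy = mean of per-class recall.
  nominal: recall = 232/278 = 0.8345
  bearing: recall = 92/223 = 0.4126
  gear: recall = 131/146 = 0.8973
  misalign: recall = 222/309 = 0.7184
  imbalance: recall = 95/128 = 0.7422
Mean = (0.8345 + 0.4126 + 0.8973 + 0.7184 + 0.7422) / 5 = 0.721

0.721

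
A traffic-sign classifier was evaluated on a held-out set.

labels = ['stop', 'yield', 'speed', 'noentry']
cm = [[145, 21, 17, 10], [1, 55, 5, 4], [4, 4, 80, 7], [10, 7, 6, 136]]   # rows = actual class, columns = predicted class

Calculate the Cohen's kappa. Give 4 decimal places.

0.7418

Observed agreement pₒ = trace/N = 416/512 = 0.81250
Expected agreement pₑ = Σ (rowᵢ·colᵢ)/N² = (193·160 + 65·87 + 95·108 + 159·157)/512² = 0.27374
κ = (pₒ − pₑ)/(1 − pₑ) = (0.81250 − 0.27374)/(1 − 0.27374) = 0.7418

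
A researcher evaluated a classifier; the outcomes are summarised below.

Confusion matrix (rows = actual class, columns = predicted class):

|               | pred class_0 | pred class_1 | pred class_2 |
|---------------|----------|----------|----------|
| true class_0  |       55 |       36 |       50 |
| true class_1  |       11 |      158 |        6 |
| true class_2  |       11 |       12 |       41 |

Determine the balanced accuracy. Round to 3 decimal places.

0.645

Balanced accuracy = mean of per-class recall.
  class_0: recall = 55/141 = 0.3901
  class_1: recall = 158/175 = 0.9029
  class_2: recall = 41/64 = 0.6406
Mean = (0.3901 + 0.9029 + 0.6406) / 3 = 0.645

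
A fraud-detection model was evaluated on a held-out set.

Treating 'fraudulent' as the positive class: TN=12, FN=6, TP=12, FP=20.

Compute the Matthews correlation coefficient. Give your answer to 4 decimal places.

0.0417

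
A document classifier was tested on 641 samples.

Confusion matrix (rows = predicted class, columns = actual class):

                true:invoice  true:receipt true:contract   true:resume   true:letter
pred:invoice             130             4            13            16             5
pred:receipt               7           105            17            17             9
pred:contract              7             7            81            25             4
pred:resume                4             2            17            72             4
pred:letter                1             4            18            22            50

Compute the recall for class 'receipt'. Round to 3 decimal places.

0.861

recall = TP/(TP+FN).
receipt: TP=105, FN=4+7+2+4=17 → 105/122 = 0.8607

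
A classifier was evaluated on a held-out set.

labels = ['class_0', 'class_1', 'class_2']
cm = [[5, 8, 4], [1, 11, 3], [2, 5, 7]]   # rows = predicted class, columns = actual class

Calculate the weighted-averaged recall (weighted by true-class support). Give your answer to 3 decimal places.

0.500

Per-class recall (TP/(TP+FN)):
  class_0: TP=5, FN=1+2=3 → 5/8 = 0.6250
  class_1: TP=11, FN=8+5=13 → 11/24 = 0.4583
  class_2: TP=7, FN=4+3=7 → 7/14 = 0.5000
Weighted-recall = Σ (supportᵢ/N)·recallᵢ with N=46: (8/46)·0.6250 + (24/46)·0.4583 + (14/46)·0.5000 = 0.500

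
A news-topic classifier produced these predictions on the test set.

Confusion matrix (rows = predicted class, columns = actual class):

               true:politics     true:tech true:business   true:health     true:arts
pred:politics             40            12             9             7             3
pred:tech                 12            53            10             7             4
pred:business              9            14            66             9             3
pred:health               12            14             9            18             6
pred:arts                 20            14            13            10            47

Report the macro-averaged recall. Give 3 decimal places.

0.528

Per-class recall (TP/(TP+FN)):
  politics: TP=40, FN=12+9+12+20=53 → 40/93 = 0.4301
  tech: TP=53, FN=12+14+14+14=54 → 53/107 = 0.4953
  business: TP=66, FN=9+10+9+13=41 → 66/107 = 0.6168
  health: TP=18, FN=7+7+9+10=33 → 18/51 = 0.3529
  arts: TP=47, FN=3+4+3+6=16 → 47/63 = 0.7460
Macro-recall = mean = (0.4301 + 0.4953 + 0.6168 + 0.3529 + 0.7460) / 5 = 0.528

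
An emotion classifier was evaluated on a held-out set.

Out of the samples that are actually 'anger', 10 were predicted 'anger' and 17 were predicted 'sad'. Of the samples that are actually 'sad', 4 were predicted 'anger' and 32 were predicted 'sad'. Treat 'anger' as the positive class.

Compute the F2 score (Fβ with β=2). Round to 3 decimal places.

0.410

Fβ = (1+β²)·TP / ((1+β²)·TP + β²·FN + FP), with β²=4
= 5·10 / (5·10 + 4·17 + 4) = 0.410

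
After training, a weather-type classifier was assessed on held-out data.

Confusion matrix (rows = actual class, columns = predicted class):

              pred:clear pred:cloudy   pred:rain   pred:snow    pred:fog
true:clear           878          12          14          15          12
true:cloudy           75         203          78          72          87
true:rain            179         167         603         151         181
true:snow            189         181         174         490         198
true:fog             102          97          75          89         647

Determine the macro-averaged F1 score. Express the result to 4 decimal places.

0.5436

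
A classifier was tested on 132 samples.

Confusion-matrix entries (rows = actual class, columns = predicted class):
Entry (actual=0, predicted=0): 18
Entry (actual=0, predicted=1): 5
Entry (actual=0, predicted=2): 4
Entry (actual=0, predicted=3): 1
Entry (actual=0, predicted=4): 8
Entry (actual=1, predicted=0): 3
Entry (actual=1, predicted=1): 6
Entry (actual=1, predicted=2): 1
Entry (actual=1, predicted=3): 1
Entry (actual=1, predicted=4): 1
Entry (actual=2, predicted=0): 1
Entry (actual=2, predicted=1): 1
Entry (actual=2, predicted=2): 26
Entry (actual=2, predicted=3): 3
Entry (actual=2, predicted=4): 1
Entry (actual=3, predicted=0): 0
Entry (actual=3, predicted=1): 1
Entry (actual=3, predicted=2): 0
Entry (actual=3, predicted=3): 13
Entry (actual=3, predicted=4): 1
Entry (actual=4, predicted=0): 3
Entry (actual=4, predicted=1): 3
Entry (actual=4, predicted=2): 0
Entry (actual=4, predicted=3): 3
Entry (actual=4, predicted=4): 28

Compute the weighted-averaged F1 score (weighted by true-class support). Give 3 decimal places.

0.689

Per-class F1 score (2·TP/(2·TP+FP+FN)):
  0: TP=18, FP=3+1+0+3=7, FN=5+4+1+8=18 → 36/61 = 0.5902
  1: TP=6, FP=5+1+1+3=10, FN=3+1+1+1=6 → 12/28 = 0.4286
  2: TP=26, FP=4+1+0+0=5, FN=1+1+3+1=6 → 52/63 = 0.8254
  3: TP=13, FP=1+1+3+3=8, FN=0+1+0+1=2 → 26/36 = 0.7222
  4: TP=28, FP=8+1+1+1=11, FN=3+3+0+3=9 → 56/76 = 0.7368
Weighted-F1 score = Σ (supportᵢ/N)·F1 scoreᵢ with N=132: (36/132)·0.5902 + (12/132)·0.4286 + (32/132)·0.8254 + (15/132)·0.7222 + (37/132)·0.7368 = 0.689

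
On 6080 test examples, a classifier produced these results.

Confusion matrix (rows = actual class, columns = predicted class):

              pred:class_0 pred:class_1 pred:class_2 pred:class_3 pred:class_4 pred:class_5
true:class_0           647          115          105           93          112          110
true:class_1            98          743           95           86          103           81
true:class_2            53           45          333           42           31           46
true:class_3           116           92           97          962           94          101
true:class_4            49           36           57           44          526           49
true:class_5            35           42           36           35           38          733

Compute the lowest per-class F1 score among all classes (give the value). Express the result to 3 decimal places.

Per-class F1 score (2·TP/(2·TP+FP+FN)):
  class_0: TP=647, FP=98+53+116+49+35=351, FN=115+105+93+112+110=535 → 1294/2180 = 0.5936
  class_1: TP=743, FP=115+45+92+36+42=330, FN=98+95+86+103+81=463 → 1486/2279 = 0.6520
  class_2: TP=333, FP=105+95+97+57+36=390, FN=53+45+42+31+46=217 → 666/1273 = 0.5232
  class_3: TP=962, FP=93+86+42+44+35=300, FN=116+92+97+94+101=500 → 1924/2724 = 0.7063
  class_4: TP=526, FP=112+103+31+94+38=378, FN=49+36+57+44+49=235 → 1052/1665 = 0.6318
  class_5: TP=733, FP=110+81+46+101+49=387, FN=35+42+36+35+38=186 → 1466/2039 = 0.7190
Lowest is class 'class_2' with F1 score = 0.523.

0.523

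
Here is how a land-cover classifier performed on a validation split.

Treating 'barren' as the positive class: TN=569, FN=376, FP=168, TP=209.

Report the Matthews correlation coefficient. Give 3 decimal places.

0.142

MCC = (TP·TN − FP·FN) / √((TP+FP)(TP+FN)(TN+FP)(TN+FN))
Numerator = 209·569 − 168·376 = 55753
Denominator = √(377·585·737·945) = √153601873425 = 391920.7489
MCC = 55753 / 391920.7489 = 0.142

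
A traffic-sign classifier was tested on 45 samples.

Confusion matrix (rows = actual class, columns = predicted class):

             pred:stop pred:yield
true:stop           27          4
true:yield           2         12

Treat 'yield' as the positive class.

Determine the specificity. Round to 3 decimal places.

0.871

Specificity = TN/(TN+FP) = 27/(27+4) = 0.871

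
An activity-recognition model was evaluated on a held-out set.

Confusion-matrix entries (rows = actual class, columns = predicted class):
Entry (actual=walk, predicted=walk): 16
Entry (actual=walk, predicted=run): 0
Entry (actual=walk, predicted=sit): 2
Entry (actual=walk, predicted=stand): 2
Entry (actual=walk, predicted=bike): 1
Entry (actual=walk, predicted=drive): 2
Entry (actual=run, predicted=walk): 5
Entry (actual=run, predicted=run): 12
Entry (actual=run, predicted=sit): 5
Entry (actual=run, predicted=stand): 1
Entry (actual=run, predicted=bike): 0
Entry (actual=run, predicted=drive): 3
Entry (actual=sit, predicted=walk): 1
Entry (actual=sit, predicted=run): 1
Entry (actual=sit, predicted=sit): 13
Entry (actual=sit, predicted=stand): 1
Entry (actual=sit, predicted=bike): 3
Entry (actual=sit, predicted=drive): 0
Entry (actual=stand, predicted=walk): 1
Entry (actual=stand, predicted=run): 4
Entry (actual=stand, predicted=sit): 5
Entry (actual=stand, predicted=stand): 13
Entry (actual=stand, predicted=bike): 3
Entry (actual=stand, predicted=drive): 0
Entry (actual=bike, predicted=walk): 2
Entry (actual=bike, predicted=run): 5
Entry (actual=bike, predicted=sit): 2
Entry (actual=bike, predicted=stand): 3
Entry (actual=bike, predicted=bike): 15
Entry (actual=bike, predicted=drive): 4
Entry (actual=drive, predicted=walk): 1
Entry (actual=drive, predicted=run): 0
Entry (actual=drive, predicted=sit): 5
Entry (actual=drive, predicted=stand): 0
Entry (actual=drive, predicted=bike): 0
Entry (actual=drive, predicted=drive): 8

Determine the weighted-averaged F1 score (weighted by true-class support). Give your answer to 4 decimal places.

0.5552

Per-class F1 score (2·TP/(2·TP+FP+FN)):
  walk: TP=16, FP=5+1+1+2+1=10, FN=0+2+2+1+2=7 → 32/49 = 0.65306
  run: TP=12, FP=0+1+4+5+0=10, FN=5+5+1+0+3=14 → 24/48 = 0.50000
  sit: TP=13, FP=2+5+5+2+5=19, FN=1+1+1+3+0=6 → 26/51 = 0.50980
  stand: TP=13, FP=2+1+1+3+0=7, FN=1+4+5+3+0=13 → 26/46 = 0.56522
  bike: TP=15, FP=1+0+3+3+0=7, FN=2+5+2+3+4=16 → 30/53 = 0.56604
  drive: TP=8, FP=2+3+0+0+4=9, FN=1+0+5+0+0=6 → 16/31 = 0.51613
Weighted-F1 score = Σ (supportᵢ/N)·F1 scoreᵢ with N=139: (23/139)·0.65306 + (26/139)·0.50000 + (19/139)·0.50980 + (26/139)·0.56522 + (31/139)·0.56604 + (14/139)·0.51613 = 0.5552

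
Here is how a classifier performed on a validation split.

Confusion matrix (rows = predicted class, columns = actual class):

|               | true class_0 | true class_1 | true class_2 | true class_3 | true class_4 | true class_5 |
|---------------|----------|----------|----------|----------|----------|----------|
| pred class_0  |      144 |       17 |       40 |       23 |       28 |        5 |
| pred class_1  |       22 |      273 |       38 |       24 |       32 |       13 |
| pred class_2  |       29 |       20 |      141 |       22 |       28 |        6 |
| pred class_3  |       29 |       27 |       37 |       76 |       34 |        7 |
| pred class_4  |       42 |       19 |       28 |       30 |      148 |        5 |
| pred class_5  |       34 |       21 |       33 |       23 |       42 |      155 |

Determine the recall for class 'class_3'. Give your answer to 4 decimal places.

Take TP from the diagonal, FP from the rest of the 'class_3' prediction marginal, FN from the rest of the 'class_3' actual marginal.
recall = TP/(TP+FN).
class_3: TP=76, FN=23+24+22+30+23=122 → 76/198 = 0.38384

0.3838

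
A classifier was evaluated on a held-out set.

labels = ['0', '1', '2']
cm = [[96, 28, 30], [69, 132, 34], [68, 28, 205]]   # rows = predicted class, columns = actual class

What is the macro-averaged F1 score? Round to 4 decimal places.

0.6132

Per-class F1 score (2·TP/(2·TP+FP+FN)):
  0: TP=96, FP=28+30=58, FN=69+68=137 → 192/387 = 0.49612
  1: TP=132, FP=69+34=103, FN=28+28=56 → 264/423 = 0.62411
  2: TP=205, FP=68+28=96, FN=30+34=64 → 410/570 = 0.71930
Macro-F1 score = mean = (0.49612 + 0.62411 + 0.71930) / 3 = 0.6132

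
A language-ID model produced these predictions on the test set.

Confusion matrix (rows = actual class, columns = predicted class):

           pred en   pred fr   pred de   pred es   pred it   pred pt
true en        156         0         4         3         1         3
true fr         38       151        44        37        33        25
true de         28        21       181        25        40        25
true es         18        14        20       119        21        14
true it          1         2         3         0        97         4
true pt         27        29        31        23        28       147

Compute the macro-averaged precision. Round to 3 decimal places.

0.601

Per-class precision (TP/(TP+FP)):
  en: TP=156, FP=38+28+18+1+27=112 → 156/268 = 0.5821
  fr: TP=151, FP=0+21+14+2+29=66 → 151/217 = 0.6959
  de: TP=181, FP=4+44+20+3+31=102 → 181/283 = 0.6396
  es: TP=119, FP=3+37+25+0+23=88 → 119/207 = 0.5749
  it: TP=97, FP=1+33+40+21+28=123 → 97/220 = 0.4409
  pt: TP=147, FP=3+25+25+14+4=71 → 147/218 = 0.6743
Macro-precision = mean = (0.5821 + 0.6959 + 0.6396 + 0.5749 + 0.4409 + 0.6743) / 6 = 0.601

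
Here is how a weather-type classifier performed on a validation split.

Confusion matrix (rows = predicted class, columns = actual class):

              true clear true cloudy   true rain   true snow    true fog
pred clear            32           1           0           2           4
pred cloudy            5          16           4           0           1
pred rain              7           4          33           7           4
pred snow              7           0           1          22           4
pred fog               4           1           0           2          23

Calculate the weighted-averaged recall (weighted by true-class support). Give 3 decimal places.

Per-class recall (TP/(TP+FN)):
  clear: TP=32, FN=5+7+7+4=23 → 32/55 = 0.5818
  cloudy: TP=16, FN=1+4+0+1=6 → 16/22 = 0.7273
  rain: TP=33, FN=0+4+1+0=5 → 33/38 = 0.8684
  snow: TP=22, FN=2+0+7+2=11 → 22/33 = 0.6667
  fog: TP=23, FN=4+1+4+4=13 → 23/36 = 0.6389
Weighted-recall = Σ (supportᵢ/N)·recallᵢ with N=184: (55/184)·0.5818 + (22/184)·0.7273 + (38/184)·0.8684 + (33/184)·0.6667 + (36/184)·0.6389 = 0.685

0.685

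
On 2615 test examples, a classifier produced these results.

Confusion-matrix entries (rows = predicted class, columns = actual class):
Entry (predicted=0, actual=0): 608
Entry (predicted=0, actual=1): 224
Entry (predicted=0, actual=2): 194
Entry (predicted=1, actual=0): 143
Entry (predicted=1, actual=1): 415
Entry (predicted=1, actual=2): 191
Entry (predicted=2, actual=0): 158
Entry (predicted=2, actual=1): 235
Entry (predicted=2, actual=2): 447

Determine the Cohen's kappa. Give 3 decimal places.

0.342

Observed agreement pₒ = trace/N = 1470/2615 = 0.5621
Expected agreement pₑ = Σ (rowᵢ·colᵢ)/N² = (909·1026 + 874·749 + 832·840)/2615² = 0.3343
κ = (pₒ − pₑ)/(1 − pₑ) = (0.5621 − 0.3343)/(1 − 0.3343) = 0.342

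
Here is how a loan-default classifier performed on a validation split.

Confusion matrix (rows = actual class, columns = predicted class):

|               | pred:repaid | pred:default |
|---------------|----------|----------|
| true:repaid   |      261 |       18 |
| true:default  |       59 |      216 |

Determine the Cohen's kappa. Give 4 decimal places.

0.7217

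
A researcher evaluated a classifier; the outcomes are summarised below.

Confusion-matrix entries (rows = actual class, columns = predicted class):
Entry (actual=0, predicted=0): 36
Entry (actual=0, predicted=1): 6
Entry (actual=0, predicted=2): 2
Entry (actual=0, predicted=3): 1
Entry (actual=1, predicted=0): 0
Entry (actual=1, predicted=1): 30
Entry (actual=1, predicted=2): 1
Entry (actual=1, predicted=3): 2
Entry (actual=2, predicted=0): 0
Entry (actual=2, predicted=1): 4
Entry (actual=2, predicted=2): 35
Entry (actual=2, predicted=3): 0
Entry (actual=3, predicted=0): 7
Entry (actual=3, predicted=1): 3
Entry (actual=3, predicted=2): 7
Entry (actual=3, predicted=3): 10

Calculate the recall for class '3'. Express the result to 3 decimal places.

0.370

recall = TP/(TP+FN).
3: TP=10, FN=7+3+7=17 → 10/27 = 0.3704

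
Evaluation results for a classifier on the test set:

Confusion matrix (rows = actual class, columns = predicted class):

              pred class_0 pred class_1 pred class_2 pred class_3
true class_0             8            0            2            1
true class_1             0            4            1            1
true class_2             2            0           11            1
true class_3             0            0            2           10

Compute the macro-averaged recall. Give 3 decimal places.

0.753

Per-class recall (TP/(TP+FN)):
  class_0: TP=8, FN=0+2+1=3 → 8/11 = 0.7273
  class_1: TP=4, FN=0+1+1=2 → 4/6 = 0.6667
  class_2: TP=11, FN=2+0+1=3 → 11/14 = 0.7857
  class_3: TP=10, FN=0+0+2=2 → 10/12 = 0.8333
Macro-recall = mean = (0.7273 + 0.6667 + 0.7857 + 0.8333) / 4 = 0.753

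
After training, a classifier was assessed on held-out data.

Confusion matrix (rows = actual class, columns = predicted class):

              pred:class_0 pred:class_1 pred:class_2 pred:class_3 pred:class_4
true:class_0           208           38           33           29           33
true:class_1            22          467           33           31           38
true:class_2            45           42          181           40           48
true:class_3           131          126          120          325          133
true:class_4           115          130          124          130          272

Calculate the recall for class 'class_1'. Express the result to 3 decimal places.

0.790

Take TP from the diagonal, FP from the rest of the 'class_1' prediction marginal, FN from the rest of the 'class_1' actual marginal.
recall = TP/(TP+FN).
class_1: TP=467, FN=22+33+31+38=124 → 467/591 = 0.7902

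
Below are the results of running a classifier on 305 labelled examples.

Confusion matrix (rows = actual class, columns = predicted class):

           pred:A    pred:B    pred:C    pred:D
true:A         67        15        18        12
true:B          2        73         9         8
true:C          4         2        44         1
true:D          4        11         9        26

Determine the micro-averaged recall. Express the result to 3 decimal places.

Micro-averaging pools counts across classes: ΣTP=210, ΣFP=95, ΣFN=95.
Micro-recall = TP/(TP+FN) on pooled counts = 0.689 (equals overall accuracy in single-label multiclass).

0.689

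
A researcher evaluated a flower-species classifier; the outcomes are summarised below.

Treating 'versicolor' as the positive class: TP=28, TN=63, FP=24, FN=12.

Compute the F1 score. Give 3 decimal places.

0.609

Precision = TP/(TP+FP) = 28/52 = 0.5385
Recall = TP/(TP+FN) = 28/40 = 0.7000
F1 = 2·TP/(2·TP+FP+FN) = 56/92 = 0.609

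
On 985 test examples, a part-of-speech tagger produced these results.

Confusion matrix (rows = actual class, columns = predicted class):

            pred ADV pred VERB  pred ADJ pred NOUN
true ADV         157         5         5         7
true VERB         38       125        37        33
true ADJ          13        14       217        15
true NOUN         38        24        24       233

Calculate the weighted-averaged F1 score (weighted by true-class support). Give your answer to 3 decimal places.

0.739

Per-class F1 score (2·TP/(2·TP+FP+FN)):
  ADV: TP=157, FP=38+13+38=89, FN=5+5+7=17 → 314/420 = 0.7476
  VERB: TP=125, FP=5+14+24=43, FN=38+37+33=108 → 250/401 = 0.6234
  ADJ: TP=217, FP=5+37+24=66, FN=13+14+15=42 → 434/542 = 0.8007
  NOUN: TP=233, FP=7+33+15=55, FN=38+24+24=86 → 466/607 = 0.7677
Weighted-F1 score = Σ (supportᵢ/N)·F1 scoreᵢ with N=985: (174/985)·0.7476 + (233/985)·0.6234 + (259/985)·0.8007 + (319/985)·0.7677 = 0.739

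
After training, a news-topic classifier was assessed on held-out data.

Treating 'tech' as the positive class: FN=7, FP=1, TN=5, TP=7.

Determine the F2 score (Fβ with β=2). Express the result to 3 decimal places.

Fβ = (1+β²)·TP / ((1+β²)·TP + β²·FN + FP), with β²=4
= 5·7 / (5·7 + 4·7 + 1) = 0.547

0.547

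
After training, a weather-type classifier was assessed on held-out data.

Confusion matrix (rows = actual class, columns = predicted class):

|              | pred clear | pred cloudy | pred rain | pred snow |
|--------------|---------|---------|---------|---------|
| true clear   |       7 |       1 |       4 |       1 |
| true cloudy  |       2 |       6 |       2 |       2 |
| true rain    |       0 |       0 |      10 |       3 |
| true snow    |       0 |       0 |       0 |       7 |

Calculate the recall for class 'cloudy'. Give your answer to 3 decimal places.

0.500

Treat 'cloudy' as positive and all other classes as negative.
recall = TP/(TP+FN).
cloudy: TP=6, FN=2+2+2=6 → 6/12 = 0.5000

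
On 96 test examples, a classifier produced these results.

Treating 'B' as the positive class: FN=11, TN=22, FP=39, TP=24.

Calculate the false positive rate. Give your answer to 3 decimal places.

0.639

FPR = FP/(FP+TN) = 39/(39+22) = 0.639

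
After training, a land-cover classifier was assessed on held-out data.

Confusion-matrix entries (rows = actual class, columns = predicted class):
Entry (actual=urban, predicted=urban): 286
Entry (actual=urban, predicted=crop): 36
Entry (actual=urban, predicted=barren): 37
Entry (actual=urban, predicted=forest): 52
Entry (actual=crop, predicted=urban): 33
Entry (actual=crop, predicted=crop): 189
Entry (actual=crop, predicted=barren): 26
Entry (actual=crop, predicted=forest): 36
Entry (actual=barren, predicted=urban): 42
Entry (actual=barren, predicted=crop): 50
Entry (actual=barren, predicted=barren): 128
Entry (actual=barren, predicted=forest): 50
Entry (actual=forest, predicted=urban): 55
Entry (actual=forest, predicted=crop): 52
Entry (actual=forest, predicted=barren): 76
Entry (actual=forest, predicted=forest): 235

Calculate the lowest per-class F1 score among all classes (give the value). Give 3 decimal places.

Per-class F1 score (2·TP/(2·TP+FP+FN)):
  urban: TP=286, FP=33+42+55=130, FN=36+37+52=125 → 572/827 = 0.6917
  crop: TP=189, FP=36+50+52=138, FN=33+26+36=95 → 378/611 = 0.6187
  barren: TP=128, FP=37+26+76=139, FN=42+50+50=142 → 256/537 = 0.4767
  forest: TP=235, FP=52+36+50=138, FN=55+52+76=183 → 470/791 = 0.5942
Lowest is class 'barren' with F1 score = 0.477.

0.477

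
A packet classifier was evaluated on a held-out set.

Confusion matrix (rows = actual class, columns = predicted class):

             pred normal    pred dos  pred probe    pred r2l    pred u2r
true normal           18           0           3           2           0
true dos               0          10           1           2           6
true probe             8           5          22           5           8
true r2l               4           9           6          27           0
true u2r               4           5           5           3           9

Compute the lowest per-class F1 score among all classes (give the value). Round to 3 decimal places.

0.367

Per-class F1 score (2·TP/(2·TP+FP+FN)):
  normal: TP=18, FP=0+8+4+4=16, FN=0+3+2+0=5 → 36/57 = 0.6316
  dos: TP=10, FP=0+5+9+5=19, FN=0+1+2+6=9 → 20/48 = 0.4167
  probe: TP=22, FP=3+1+6+5=15, FN=8+5+5+8=26 → 44/85 = 0.5176
  r2l: TP=27, FP=2+2+5+3=12, FN=4+9+6+0=19 → 54/85 = 0.6353
  u2r: TP=9, FP=0+6+8+0=14, FN=4+5+5+3=17 → 18/49 = 0.3673
Lowest is class 'u2r' with F1 score = 0.367.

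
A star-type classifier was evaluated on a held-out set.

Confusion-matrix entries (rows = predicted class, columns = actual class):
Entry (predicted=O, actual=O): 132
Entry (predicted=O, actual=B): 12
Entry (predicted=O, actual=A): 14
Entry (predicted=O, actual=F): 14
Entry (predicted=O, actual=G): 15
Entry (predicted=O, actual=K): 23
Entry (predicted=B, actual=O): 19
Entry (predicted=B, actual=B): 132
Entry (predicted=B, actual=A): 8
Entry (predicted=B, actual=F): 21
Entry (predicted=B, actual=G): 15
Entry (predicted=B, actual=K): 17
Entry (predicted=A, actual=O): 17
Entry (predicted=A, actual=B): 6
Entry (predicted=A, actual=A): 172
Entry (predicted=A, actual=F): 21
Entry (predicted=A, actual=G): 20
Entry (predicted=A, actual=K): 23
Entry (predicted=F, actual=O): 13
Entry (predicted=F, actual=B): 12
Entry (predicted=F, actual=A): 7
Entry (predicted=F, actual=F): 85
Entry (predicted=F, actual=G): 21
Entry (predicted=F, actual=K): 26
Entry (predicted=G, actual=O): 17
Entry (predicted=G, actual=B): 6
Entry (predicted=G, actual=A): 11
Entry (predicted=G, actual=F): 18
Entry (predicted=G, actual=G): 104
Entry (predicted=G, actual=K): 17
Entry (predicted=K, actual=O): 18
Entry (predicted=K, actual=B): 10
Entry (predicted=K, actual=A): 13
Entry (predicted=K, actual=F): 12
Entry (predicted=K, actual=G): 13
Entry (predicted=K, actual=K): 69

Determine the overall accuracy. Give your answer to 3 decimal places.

0.602

Accuracy = trace / total = (132+132+172+85+104+69=694) / 1153 = 694/1153 = 0.602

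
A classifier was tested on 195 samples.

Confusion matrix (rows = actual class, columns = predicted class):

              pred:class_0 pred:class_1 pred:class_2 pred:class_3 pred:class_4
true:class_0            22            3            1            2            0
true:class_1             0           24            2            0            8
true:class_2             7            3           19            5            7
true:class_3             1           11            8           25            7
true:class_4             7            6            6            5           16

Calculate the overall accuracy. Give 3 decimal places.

0.544

Accuracy = trace / total = (22+24+19+25+16=106) / 195 = 106/195 = 0.544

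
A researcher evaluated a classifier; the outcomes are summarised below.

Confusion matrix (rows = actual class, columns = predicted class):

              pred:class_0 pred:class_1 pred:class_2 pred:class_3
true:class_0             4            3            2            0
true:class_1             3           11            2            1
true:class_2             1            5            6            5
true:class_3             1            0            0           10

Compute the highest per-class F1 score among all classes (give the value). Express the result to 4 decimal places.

0.7407

Per-class F1 score (2·TP/(2·TP+FP+FN)):
  class_0: TP=4, FP=3+1+1=5, FN=3+2+0=5 → 8/18 = 0.44444
  class_1: TP=11, FP=3+5+0=8, FN=3+2+1=6 → 22/36 = 0.61111
  class_2: TP=6, FP=2+2+0=4, FN=1+5+5=11 → 12/27 = 0.44444
  class_3: TP=10, FP=0+1+5=6, FN=1+0+0=1 → 20/27 = 0.74074
Highest is class 'class_3' with F1 score = 0.7407.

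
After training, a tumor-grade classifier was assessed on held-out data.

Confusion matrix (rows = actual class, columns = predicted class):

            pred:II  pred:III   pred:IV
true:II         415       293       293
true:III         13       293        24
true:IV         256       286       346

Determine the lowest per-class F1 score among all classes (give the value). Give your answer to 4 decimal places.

Per-class F1 score (2·TP/(2·TP+FP+FN)):
  II: TP=415, FP=13+256=269, FN=293+293=586 → 830/1685 = 0.49258
  III: TP=293, FP=293+286=579, FN=13+24=37 → 586/1202 = 0.48752
  IV: TP=346, FP=293+24=317, FN=256+286=542 → 692/1551 = 0.44616
Lowest is class 'IV' with F1 score = 0.4462.

0.4462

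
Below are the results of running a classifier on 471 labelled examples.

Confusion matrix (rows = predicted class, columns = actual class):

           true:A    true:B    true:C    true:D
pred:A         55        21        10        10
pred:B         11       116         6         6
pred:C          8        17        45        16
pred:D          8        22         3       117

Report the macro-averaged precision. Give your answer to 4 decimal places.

Per-class precision (TP/(TP+FP)):
  A: TP=55, FP=21+10+10=41 → 55/96 = 0.57292
  B: TP=116, FP=11+6+6=23 → 116/139 = 0.83453
  C: TP=45, FP=8+17+16=41 → 45/86 = 0.52326
  D: TP=117, FP=8+22+3=33 → 117/150 = 0.78000
Macro-precision = mean = (0.57292 + 0.83453 + 0.52326 + 0.78000) / 4 = 0.6777

0.6777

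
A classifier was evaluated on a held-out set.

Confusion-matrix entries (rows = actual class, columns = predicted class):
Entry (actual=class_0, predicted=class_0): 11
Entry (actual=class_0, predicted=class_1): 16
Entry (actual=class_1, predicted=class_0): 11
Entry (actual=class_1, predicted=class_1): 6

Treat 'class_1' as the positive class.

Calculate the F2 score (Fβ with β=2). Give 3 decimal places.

Fβ = (1+β²)·TP / ((1+β²)·TP + β²·FN + FP), with β²=4
= 5·6 / (5·6 + 4·11 + 16) = 0.333

0.333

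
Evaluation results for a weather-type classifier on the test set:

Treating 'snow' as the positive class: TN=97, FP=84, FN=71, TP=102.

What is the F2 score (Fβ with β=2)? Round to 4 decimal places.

0.5809

Fβ = (1+β²)·TP / ((1+β²)·TP + β²·FN + FP), with β²=4
= 5·102 / (5·102 + 4·71 + 84) = 0.5809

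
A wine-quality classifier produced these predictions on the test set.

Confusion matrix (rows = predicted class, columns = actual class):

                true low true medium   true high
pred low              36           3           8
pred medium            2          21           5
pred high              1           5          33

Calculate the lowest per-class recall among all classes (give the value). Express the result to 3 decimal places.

Per-class recall (TP/(TP+FN)):
  low: TP=36, FN=2+1=3 → 36/39 = 0.9231
  medium: TP=21, FN=3+5=8 → 21/29 = 0.7241
  high: TP=33, FN=8+5=13 → 33/46 = 0.7174
Lowest is class 'high' with recall = 0.717.

0.717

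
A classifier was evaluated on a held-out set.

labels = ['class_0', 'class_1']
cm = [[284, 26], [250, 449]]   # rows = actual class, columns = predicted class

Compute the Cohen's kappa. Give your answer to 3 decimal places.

0.465

Observed agreement pₒ = trace/N = 733/1009 = 0.7265
Expected agreement pₑ = Σ (rowᵢ·colᵢ)/N² = (310·534 + 699·475)/1009² = 0.4887
κ = (pₒ − pₑ)/(1 − pₑ) = (0.7265 − 0.4887)/(1 − 0.4887) = 0.465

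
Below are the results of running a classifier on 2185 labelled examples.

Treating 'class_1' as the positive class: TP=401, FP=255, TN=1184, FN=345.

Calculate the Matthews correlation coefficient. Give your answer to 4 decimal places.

0.3728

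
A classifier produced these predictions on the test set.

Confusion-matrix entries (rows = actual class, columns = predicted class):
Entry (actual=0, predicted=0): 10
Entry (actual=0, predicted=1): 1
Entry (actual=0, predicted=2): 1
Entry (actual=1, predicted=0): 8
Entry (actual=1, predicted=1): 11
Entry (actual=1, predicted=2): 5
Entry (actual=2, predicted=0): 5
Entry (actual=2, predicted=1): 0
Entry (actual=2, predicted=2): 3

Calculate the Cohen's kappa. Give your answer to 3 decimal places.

0.323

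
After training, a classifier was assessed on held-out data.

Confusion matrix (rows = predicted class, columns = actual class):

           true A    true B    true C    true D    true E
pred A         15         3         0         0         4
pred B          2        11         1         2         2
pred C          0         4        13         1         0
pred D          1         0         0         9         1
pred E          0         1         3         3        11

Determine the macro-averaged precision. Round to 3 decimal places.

0.689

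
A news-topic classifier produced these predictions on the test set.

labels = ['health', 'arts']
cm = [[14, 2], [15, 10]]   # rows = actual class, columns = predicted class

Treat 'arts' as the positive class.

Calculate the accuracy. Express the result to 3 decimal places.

Accuracy = (TP+TN)/N = (10+14)/41 = 0.585

0.585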